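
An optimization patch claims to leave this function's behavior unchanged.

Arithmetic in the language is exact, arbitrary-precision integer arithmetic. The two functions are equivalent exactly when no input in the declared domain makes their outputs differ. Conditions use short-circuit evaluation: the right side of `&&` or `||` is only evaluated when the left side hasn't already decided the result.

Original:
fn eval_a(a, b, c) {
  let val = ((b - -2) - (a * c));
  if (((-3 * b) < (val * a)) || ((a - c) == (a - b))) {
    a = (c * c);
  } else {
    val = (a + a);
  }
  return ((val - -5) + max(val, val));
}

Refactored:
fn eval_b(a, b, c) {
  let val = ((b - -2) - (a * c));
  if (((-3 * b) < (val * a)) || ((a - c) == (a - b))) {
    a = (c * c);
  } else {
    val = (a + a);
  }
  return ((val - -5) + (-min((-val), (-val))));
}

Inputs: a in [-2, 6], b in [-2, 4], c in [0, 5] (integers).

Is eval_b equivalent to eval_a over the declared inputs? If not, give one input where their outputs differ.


Behavior is preserved: although min/max/abs usage differs, the outputs never diverge.
Tracing a=-2, b=0, c=1: eval_a: val = 4; (((-3 * b) < (val * a)) || ((a - c) == (a - b))) -> false; val = -4; return -3 | eval_b: val = 4; (((-3 * b) < (val * a)) || ((a - c) == (a - b))) -> false; val = -4; return -3 — matching result -3.
Across all 378 domain points the two functions coincide.
verdict: equivalent


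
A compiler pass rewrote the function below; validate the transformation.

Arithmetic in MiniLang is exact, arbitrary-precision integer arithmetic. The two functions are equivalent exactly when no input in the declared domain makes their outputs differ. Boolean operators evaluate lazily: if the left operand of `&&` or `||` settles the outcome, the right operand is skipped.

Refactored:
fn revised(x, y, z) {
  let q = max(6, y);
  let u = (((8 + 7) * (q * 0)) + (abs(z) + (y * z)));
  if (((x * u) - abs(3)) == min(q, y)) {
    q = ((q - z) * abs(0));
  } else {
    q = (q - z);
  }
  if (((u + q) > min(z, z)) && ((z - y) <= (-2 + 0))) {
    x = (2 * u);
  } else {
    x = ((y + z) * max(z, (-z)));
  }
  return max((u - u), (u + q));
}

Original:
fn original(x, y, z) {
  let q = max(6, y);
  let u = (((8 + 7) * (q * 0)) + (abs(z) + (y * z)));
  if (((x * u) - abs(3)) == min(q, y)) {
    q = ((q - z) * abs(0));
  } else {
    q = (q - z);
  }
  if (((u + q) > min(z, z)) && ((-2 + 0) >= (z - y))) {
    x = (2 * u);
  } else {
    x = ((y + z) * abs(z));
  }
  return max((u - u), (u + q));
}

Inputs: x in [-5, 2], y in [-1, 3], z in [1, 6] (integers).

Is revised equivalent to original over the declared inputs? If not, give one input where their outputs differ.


Differences: min/max/abs usage differs; also comparison usage differs — yet all 240 inputs agree.
verdict: equivalent


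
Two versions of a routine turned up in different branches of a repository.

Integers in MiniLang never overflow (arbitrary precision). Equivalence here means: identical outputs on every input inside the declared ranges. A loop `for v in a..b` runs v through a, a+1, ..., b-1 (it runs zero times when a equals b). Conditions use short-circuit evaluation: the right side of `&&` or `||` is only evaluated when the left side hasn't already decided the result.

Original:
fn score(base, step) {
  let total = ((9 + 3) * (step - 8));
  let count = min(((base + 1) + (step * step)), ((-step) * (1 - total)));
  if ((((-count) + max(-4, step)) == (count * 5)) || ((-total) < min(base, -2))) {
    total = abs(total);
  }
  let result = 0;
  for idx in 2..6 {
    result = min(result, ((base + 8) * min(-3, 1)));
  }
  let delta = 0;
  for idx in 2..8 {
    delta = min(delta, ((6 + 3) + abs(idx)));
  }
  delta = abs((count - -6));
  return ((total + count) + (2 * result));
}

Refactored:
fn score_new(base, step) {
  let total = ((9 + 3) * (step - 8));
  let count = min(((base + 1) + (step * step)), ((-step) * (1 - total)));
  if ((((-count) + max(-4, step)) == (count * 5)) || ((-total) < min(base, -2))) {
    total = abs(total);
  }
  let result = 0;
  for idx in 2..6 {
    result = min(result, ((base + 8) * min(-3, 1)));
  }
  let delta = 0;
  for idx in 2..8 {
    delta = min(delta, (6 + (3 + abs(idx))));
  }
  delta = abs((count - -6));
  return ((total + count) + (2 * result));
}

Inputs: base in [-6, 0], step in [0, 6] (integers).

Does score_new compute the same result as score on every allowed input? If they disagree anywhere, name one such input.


Equivalent — the differences include same computation, different form, yet no declared input distinguishes the two.
As a probe, take base=-2, step=1: score runs total=-84, then count=-85, then ((((-count) + max(-4, step)) == (count * 5)) || ((-total) < min(base, -2))) is false, then result=0, then (idx=2), then result=-18, then (idx=3), then result=-18, then (idx=4), then result=-18, then (idx=5), then result=-18, then delta=0, then (idx=2), then delta=0, then (idx=3), then delta=0, then (idx=4), then delta=0, then (idx=5), then delta=0, then (idx=6), then delta=0, then (idx=7), then delta=0, then delta=79, then returns -205; score_new runs total=-84, then count=-85, then ((((-count) + max(-4, step)) == (count * 5)) || ((-total) < min(base, -2))) is false, then result=0, then (idx=2), then result=-18, then (idx=3), then result=-18, then (idx=4), then result=-18, then (idx=5), then result=-18, then delta=0, then (idx=2), then delta=0, then (idx=3), then delta=0, then (idx=4), then delta=0, then (idx=5), then delta=0, then (idx=6), then delta=0, then (idx=7), then delta=0, then delta=79, then returns -205; both end at -205.
Every one of the 49 inputs gives matching results.
verdict: equivalent


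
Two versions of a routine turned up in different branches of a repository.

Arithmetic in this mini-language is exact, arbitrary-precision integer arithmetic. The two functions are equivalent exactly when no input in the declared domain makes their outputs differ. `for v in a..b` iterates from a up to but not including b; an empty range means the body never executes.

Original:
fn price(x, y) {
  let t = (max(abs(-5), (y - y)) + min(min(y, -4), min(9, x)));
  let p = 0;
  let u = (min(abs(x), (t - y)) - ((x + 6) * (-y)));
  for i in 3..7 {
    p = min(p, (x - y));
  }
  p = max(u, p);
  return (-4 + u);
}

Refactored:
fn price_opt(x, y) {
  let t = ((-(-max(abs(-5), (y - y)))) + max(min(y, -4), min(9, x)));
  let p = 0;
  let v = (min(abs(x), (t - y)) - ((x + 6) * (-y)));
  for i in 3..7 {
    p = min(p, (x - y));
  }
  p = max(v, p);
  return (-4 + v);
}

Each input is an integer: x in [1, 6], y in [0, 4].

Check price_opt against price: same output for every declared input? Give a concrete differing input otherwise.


Consider the input x=1, y=1.
price: t = 1; p = 0; u = 7; [i=3]; p = 0; [i=4]; p = 0; [i=5]; p = 0; [i=6]; p = 0; p = 7; return 3
price_opt: t = 6; p = 0; v = 8; [i=3]; p = 0; [i=4]; p = 0; [i=5]; p = 0; [i=6]; p = 0; p = 8; return 4
3 against 4: the behavior changed.
verdict: not equivalent; witness: x=1, y=1


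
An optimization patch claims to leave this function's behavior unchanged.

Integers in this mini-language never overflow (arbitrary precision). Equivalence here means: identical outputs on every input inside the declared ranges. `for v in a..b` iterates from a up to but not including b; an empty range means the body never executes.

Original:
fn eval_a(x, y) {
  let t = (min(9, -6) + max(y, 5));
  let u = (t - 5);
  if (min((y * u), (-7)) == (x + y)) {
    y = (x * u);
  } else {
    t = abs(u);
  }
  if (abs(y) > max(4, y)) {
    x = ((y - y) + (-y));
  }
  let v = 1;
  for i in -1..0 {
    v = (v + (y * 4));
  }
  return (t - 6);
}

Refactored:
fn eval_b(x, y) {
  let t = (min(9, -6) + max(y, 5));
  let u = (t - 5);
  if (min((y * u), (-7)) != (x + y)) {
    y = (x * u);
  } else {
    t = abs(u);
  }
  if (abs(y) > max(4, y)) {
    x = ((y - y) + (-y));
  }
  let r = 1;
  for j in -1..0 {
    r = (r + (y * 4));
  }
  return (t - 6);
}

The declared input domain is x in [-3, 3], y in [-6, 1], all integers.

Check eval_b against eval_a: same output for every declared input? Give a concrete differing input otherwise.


There is a counterexample at x=-3, y=-6: 0 on one side, -7 on the other.
eval_a: t=-1, then u=-6, then (min((y * u), (-7)) == (x + y)) is false, then t=6, then (abs(y) > max(4, y)) is true, then x=6, then v=1, then (i=-1), then v=-23, then returns 0
eval_b: t=-1, then u=-6, then (min((y * u), (-7)) != (x + y)) is true, then y=18, then (abs(y) > max(4, y)) is false, then r=1, then (j=-1), then r=73, then returns -7
verdict: not equivalent; witness: x=-3, y=-6


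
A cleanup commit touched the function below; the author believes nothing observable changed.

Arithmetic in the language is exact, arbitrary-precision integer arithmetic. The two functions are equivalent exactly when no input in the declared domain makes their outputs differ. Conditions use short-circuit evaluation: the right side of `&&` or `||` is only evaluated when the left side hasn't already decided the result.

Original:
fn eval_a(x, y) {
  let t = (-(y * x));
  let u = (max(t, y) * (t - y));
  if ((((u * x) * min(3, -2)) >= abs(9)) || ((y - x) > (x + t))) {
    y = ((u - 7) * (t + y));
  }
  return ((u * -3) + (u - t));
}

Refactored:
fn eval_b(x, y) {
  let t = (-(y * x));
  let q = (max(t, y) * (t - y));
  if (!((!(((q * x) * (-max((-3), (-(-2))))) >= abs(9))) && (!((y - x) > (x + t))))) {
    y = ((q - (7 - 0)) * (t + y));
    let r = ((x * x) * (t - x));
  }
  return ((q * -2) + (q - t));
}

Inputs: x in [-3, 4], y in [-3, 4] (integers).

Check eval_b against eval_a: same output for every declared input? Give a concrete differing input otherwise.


Evaluate both at x=-3, y=-3.
eval_a: t = -9; u = 18; ((((u * x) * min(3, -2)) >= abs(9)) || ((y - x) > (x + t))) -> true; y = -132; return -27
eval_b: t = -9; q = 18; (!((!(((q * x) * (-max((-3), (-(-2))))) >= abs(9))) && (!((y - x) > (x + t))))) -> true; y = -132; r = -54; return -9
-27 != -9, so the rewrite changes behavior.
verdict: not equivalent; witness: x=-3, y=-3


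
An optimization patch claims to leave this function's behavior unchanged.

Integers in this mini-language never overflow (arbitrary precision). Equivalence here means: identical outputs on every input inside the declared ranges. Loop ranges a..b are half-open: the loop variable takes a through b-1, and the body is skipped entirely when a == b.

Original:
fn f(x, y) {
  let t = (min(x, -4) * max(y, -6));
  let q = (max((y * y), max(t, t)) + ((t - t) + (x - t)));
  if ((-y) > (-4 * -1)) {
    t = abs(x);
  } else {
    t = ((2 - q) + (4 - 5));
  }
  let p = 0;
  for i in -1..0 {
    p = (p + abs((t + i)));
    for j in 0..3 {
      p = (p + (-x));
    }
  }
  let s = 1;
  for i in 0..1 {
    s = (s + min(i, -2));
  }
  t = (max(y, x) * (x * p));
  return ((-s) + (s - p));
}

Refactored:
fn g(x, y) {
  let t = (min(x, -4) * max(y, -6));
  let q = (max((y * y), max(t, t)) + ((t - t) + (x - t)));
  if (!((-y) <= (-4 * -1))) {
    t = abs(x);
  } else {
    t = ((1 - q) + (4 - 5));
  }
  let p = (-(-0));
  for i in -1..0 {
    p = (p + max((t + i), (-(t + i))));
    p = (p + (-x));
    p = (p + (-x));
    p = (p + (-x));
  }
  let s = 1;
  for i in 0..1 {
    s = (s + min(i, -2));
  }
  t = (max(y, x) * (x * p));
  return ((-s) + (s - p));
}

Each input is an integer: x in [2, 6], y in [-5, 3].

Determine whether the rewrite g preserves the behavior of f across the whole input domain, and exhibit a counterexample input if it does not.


There is a counterexample at x=2, y=-4: 4 on one side, 3 on the other.
f: t becomes 16; next q becomes 2; next ((-y) > (-4 * -1)) evaluates to false; next t becomes -1; next p becomes 0; next at i=-1:; next p becomes 2; next at j=0:; next p becomes 0; next at j=1:; next p becomes -2; next at j=2:; next p becomes -4; next s becomes 1; next at i=0:; next s becomes -1; next t becomes -16; next final value 4
g: t becomes 16; next q becomes 2; next (!((-y) <= (-4 * -1))) evaluates to false; next t becomes -2; next p becomes 0; next at i=-1:; next p becomes 3; next p becomes 1; next p becomes -1; next p becomes -3; next s becomes 1; next at i=0:; next s becomes -1; next t becomes -12; next final value 3
verdict: not equivalent; witness: x=2, y=-4


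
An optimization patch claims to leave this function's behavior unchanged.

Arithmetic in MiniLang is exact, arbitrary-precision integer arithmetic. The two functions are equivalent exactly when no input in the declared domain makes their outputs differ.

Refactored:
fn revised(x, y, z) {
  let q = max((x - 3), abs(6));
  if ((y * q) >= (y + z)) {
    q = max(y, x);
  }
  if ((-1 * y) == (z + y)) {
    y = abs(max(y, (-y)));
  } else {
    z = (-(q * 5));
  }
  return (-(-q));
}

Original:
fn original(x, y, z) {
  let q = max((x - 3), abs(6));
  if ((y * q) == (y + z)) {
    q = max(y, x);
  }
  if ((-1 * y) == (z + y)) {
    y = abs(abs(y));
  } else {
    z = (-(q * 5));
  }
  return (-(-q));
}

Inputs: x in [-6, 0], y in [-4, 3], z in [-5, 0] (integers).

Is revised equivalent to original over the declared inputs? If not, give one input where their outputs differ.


Consider the input x=-6, y=0, z=-5.
original: q := 6 | ((y * q) == (y + z)): false | ((-1 * y) == (z + y)): false | z := -30 | result 6
revised: q := 6 | ((y * q) >= (y + z)): true | q := 0 | ((-1 * y) == (z + y)): false | z := 0 | result 0
6 vs 0 — the two versions disagree here.
verdict: not equivalent; witness: x=-6, y=0, z=-5


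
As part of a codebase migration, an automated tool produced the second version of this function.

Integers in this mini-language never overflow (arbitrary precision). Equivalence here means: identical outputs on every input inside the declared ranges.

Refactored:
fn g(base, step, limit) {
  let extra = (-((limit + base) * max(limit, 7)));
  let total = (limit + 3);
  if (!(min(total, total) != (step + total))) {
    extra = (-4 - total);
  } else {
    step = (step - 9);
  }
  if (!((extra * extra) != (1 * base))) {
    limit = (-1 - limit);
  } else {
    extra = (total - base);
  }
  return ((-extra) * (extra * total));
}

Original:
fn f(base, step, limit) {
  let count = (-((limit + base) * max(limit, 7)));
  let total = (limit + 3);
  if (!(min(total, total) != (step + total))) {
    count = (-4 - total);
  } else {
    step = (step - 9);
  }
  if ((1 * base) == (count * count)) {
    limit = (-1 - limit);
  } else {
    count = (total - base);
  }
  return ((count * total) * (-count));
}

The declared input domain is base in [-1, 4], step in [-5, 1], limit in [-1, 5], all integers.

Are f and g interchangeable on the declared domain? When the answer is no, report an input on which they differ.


Although local variable names differ; boolean connective usage differs; comparison usage differs, 294/294 inputs agree.
verdict: equivalent


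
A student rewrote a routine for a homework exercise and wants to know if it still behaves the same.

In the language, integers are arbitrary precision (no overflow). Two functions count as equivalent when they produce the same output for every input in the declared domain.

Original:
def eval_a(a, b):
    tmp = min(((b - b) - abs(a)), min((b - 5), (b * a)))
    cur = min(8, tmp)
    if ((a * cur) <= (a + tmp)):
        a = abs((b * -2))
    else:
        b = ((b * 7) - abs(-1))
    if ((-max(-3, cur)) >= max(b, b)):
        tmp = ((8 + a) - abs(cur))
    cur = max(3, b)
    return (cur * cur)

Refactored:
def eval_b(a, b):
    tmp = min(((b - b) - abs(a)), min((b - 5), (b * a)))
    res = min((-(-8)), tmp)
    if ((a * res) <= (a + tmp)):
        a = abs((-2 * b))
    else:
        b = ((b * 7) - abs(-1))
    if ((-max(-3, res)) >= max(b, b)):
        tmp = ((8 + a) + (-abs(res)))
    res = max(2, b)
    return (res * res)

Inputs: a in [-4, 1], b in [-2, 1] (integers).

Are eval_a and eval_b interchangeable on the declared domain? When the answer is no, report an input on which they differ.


Not equivalent: a=-4, b=-2 separates them (9 vs 4).
eval_a: tmp=-7, then cur=-7, then ((a * cur) <= (a + tmp)) is false, then b=-15, then ((-max(-3, cur)) >= max(b, b)) is true, then tmp=-3, then cur=3, then returns 9
eval_b: tmp=-7, then res=-7, then ((a * res) <= (a + tmp)) is false, then b=-15, then ((-max(-3, res)) >= max(b, b)) is true, then tmp=-3, then res=2, then returns 4
verdict: not equivalent; witness: a=-4, b=-2


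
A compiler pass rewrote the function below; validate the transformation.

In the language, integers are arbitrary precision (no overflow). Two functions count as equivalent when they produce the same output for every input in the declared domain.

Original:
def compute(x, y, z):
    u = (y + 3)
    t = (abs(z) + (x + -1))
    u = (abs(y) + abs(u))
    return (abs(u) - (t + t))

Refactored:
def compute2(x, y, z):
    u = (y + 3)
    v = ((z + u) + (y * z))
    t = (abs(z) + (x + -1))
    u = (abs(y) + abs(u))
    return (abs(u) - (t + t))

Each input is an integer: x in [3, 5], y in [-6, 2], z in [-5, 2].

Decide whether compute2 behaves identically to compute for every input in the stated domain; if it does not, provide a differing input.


Comparing the listings, the differences include: statement counts differ; also arithmetic usage differs; also local variable names differ.
Spot check at x=3, y=-5, z=1 — compute: u := -2 | t := 3 | u := 7 | result 1. compute2: u := -2 | v := -6 | t := 3 | u := 7 | result 1. Both give 1.
Sweeping the whole domain (216 inputs) finds no disagreement.
verdict: equivalent


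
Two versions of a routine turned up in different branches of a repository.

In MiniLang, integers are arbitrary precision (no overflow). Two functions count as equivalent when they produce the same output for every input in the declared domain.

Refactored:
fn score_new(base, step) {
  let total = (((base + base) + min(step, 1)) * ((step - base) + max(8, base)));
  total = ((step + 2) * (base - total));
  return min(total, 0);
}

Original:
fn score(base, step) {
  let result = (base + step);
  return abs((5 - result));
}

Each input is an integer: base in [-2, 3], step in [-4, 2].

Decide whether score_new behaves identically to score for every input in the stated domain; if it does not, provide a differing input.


The rewrite breaks on base=-2, step=-4, where the results are 11 and -92.
score: result = -6; return 11
score_new: total = -48; total = -92; return -92
verdict: not equivalent; witness: base=-2, step=-4


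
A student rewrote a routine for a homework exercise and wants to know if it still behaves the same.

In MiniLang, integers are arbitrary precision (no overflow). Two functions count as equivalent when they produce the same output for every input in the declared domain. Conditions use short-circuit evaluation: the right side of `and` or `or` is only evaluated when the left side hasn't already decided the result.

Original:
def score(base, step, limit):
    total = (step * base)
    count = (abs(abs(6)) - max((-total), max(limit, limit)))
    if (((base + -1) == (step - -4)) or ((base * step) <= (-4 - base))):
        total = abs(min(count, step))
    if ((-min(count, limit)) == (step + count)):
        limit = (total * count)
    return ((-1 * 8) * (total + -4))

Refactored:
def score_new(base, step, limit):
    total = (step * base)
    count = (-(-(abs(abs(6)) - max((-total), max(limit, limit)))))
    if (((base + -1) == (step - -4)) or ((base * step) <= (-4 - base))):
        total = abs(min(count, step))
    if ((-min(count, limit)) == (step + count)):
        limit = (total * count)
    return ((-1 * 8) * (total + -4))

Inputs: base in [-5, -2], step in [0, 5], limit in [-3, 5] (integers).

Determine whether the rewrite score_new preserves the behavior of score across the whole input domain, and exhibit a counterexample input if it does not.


The two versions differ — the changes include same computation, different form.
One worked example (base=-4, step=2, limit=3) — score: total becomes -8; next count becomes -2; next (((base + -1) == (step - -4)) or ((base * step) <= (-4 - base))) evaluates to true; next total becomes 2; next ((-min(count, limit)) == (step + count)) evaluates to false; next final value 16; score_new: total becomes -8; next count becomes -2; next (((base + -1) == (step - -4)) or ((base * step) <= (-4 - base))) evaluates to true; next total becomes 2; next ((-min(count, limit)) == (step + count)) evaluates to false; next final value 16; agreement on 16.
An exhaustive pass over the 216 declared inputs shows identical outputs.
verdict: equivalent


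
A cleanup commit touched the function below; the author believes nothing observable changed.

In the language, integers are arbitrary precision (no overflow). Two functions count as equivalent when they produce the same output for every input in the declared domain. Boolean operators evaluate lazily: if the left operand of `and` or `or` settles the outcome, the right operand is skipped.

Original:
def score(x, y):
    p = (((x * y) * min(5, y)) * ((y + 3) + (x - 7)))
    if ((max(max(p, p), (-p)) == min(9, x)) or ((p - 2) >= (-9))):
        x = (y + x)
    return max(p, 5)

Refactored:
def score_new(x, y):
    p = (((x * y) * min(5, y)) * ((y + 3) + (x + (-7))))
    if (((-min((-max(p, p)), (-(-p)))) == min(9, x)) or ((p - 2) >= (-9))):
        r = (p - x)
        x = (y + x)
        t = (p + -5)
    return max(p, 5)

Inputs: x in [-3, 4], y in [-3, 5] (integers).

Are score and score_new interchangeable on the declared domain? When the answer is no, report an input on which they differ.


The two are interchangeable: constant usage differs; arithmetic usage differs; min/max/abs usage differs; local variable names differ; statement counts differ, and every declared input agrees.
Tracing x=4, y=-3: score: p=-108, then ((max(max(p, p), (-p)) == min(9, x)) or ((p - 2) >= (-9))) is false, then returns 5 | score_new: p=-108, then (((-min((-max(p, p)), (-(-p)))) == min(9, x)) or ((p - 2) >= (-9))) is false, then returns 5 — matching result 5.
Sweeping the whole domain (72 inputs) finds no disagreement.
verdict: equivalent


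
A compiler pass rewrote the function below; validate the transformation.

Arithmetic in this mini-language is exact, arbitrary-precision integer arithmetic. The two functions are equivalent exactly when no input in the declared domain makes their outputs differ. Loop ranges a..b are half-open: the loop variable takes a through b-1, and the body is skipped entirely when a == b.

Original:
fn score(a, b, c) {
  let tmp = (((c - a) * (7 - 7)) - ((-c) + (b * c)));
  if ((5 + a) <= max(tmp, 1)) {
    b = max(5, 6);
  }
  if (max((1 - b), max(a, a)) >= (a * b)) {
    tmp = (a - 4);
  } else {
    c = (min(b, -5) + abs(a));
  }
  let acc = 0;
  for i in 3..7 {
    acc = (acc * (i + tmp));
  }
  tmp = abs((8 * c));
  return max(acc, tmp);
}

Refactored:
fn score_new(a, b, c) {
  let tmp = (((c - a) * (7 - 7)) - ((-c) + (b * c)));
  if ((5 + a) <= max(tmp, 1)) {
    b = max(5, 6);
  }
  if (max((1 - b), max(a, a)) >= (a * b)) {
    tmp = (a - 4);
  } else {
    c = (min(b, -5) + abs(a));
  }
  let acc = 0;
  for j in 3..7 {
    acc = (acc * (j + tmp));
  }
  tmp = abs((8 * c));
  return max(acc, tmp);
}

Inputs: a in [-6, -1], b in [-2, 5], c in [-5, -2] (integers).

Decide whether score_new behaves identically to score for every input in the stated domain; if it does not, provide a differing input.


Although local variable names differ, 192/192 inputs agree.
verdict: equivalent


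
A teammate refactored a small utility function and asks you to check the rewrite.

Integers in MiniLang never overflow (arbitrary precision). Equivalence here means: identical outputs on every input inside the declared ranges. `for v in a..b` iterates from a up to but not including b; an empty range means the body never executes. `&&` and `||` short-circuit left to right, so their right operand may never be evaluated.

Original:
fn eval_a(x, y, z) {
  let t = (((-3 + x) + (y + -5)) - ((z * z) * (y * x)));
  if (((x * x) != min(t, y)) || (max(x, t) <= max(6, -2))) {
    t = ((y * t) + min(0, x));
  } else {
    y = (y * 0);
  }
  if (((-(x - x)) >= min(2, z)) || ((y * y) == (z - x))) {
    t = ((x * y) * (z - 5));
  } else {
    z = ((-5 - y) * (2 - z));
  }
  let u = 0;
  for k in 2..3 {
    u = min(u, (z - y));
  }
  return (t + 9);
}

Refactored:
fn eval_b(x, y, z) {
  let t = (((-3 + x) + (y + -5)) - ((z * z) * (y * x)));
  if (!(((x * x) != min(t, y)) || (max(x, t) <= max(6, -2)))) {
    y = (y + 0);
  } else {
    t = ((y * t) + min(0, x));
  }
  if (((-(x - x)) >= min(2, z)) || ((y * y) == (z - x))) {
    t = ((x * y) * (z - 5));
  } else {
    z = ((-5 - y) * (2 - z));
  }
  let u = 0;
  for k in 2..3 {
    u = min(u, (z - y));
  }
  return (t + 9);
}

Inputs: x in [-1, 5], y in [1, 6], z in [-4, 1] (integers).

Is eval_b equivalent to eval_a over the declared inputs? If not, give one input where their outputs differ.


Consider the input x=-1, y=1, z=-4.
eval_a: t=8, then (((x * x) != min(t, y)) || (max(x, t) <= max(6, -2))) is false, then y=0, then (((-(x - x)) >= min(2, z)) || ((y * y) == (z - x))) is true, then t=0, then u=0, then (k=2), then u=-4, then returns 9
eval_b: t=8, then (!(((x * x) != min(t, y)) || (max(x, t) <= max(6, -2)))) is true, then y=1, then (((-(x - x)) >= min(2, z)) || ((y * y) == (z - x))) is true, then t=9, then u=0, then (k=2), then u=-5, then returns 18
9 against 18: the behavior changed.
verdict: not equivalent; witness: x=-1, y=1, z=-4


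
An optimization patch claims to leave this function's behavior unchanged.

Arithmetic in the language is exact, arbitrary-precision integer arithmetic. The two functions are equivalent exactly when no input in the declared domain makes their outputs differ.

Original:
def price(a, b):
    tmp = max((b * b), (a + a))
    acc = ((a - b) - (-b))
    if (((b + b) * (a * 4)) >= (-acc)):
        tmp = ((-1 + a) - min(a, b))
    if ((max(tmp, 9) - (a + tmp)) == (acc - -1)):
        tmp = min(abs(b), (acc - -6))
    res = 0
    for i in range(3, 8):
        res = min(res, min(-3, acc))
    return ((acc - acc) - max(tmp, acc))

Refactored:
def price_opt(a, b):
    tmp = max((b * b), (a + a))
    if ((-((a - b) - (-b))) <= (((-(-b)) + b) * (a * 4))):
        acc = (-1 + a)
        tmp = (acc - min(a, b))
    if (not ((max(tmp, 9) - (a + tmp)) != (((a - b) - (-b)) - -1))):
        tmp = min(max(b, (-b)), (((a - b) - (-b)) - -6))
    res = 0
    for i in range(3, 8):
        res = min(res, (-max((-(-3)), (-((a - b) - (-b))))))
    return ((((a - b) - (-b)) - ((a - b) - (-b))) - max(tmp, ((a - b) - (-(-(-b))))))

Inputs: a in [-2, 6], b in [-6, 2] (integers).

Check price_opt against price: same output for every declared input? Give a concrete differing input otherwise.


This is a faithful refactor — arithmetic usage differs; also boolean connective usage differs; also min/max/abs usage differs; also comparison usage differs, but the computed results match everywhere.
One worked example (a=6, b=-3) — price: tmp=12, then acc=6, then (((b + b) * (a * 4)) >= (-acc)) is false, then ((max(tmp, 9) - (a + tmp)) == (acc - -1)) is false, then res=0, then (i=3), then res=-3, then (i=4), then res=-3, then (i=5), then res=-3, then (i=6), then res=-3, then (i=7), then res=-3, then returns -12; price_opt: tmp=12, then ((-((a - b) - (-b))) <= (((-(-b)) + b) * (a * 4))) is false, then (not ((max(tmp, 9) - (a + tmp)) != (((a - b) - (-b)) - -1))) is false, then res=0, then (i=3), then res=-3, then (i=4), then res=-3, then (i=5), then res=-3, then (i=6), then res=-3, then (i=7), then res=-3, then returns -12; agreement on -12.
An exhaustive pass over the 81 declared inputs shows identical outputs.
verdict: equivalent


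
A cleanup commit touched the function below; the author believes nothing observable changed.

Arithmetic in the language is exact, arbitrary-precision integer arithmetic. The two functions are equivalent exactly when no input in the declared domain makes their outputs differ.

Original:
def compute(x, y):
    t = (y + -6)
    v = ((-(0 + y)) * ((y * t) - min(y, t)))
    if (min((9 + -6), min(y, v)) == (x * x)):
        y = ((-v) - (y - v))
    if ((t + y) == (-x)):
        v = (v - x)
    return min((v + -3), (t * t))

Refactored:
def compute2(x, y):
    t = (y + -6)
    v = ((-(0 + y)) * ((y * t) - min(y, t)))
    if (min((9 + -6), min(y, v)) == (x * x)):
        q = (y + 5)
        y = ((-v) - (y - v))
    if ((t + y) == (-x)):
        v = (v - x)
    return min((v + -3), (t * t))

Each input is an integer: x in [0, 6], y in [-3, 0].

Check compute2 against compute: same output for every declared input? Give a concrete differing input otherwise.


Comparing the listings, the differences include: local variable names differ; and constant usage differs; and statement counts differ; and arithmetic usage differs.
Spot check at x=6, y=-1 — compute: t becomes -7; next v becomes 14; next (min((9 + -6), min(y, v)) == (x * x)) evaluates to false; next ((t + y) == (-x)) evaluates to false; next final value 11. compute2: t becomes -7; next v becomes 14; next (min((9 + -6), min(y, v)) == (x * x)) evaluates to false; next ((t + y) == (-x)) evaluates to false; next final value 11. Both give 11.
Across all 28 domain points the two functions coincide.
verdict: equivalent


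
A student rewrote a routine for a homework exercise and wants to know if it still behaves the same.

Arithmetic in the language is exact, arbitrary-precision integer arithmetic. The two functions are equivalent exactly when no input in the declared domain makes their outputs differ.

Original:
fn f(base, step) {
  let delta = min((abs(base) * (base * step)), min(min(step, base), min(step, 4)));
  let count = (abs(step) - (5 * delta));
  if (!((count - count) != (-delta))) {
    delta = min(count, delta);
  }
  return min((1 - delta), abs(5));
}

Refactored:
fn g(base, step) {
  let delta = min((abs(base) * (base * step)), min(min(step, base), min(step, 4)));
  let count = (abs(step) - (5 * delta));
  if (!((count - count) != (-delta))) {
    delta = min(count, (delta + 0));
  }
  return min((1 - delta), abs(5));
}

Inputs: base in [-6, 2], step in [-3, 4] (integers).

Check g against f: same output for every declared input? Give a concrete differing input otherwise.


This is a faithful refactor — constant usage differs; and arithmetic usage differs, but the computed results match everywhere.
Spot check at base=0, step=-1 — f: delta=-1, then count=6, then (!((count - count) != (-delta))) is false, then returns 2. g: delta=-1, then count=6, then (!((count - count) != (-delta))) is false, then returns 2. Both give 2.
Every one of the 72 inputs gives matching results.
verdict: equivalent


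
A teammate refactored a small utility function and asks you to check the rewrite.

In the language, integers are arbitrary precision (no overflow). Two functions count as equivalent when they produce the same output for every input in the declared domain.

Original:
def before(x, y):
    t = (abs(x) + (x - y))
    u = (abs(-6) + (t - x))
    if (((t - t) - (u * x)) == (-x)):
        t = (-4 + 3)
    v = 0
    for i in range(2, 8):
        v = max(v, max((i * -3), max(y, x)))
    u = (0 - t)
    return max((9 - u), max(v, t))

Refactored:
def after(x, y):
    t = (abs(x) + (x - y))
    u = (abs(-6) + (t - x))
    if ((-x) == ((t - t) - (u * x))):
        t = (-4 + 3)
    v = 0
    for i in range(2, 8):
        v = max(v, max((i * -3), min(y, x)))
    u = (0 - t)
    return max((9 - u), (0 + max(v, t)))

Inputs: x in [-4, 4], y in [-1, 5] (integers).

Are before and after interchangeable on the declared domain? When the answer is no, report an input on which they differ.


At x=-4, y=5: before gives 5, after gives 4.
verdict: not equivalent; witness: x=-4, y=5


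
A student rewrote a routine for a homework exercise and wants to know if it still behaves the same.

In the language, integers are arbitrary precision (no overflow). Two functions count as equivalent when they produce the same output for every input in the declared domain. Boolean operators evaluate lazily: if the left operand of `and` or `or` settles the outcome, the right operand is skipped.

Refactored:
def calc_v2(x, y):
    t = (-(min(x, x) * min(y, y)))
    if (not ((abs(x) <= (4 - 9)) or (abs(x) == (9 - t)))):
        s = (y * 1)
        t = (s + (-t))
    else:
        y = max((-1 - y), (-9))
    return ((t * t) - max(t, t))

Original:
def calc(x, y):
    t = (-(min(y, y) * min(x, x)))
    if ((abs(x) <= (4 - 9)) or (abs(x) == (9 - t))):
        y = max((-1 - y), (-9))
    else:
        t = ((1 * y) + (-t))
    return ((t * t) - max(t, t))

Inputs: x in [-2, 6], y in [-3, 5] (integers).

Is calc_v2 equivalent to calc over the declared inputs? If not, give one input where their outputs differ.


The two are interchangeable: boolean connective usage differs; and statement counts differ; and local variable names differ, and every declared input agrees.
Spot check at x=2, y=1 — calc: t := -2 | ((abs(x) <= (4 - 9)) or (abs(x) == (9 - t))): false | t := 3 | result 6. calc_v2: t := -2 | (not ((abs(x) <= (4 - 9)) or (abs(x) == (9 - t)))): true | s := 1 | t := 3 | result 6. Both give 6.
Every one of the 81 inputs gives matching results.
verdict: equivalent


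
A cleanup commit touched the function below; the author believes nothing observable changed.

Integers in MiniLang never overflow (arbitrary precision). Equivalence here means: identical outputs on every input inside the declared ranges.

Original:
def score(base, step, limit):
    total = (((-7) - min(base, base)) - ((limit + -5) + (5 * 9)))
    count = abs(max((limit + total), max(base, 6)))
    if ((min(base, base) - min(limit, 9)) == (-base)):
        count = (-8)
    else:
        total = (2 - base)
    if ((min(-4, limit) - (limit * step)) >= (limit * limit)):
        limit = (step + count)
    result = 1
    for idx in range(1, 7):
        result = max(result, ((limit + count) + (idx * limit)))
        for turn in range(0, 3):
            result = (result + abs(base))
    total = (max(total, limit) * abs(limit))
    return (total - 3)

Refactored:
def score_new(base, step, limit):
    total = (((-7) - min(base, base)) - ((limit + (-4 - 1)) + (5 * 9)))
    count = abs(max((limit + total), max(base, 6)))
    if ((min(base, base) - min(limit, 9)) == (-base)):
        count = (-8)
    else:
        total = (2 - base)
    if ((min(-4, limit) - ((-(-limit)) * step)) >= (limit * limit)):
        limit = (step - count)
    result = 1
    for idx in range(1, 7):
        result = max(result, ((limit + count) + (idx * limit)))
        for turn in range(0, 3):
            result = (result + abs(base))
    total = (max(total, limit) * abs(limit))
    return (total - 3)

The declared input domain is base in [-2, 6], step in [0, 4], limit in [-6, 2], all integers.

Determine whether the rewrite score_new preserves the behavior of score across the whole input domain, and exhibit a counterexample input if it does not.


Evaluate both at base=-2, step=4, limit=-2.
score: total=-43, then count=6, then ((min(base, base) - min(limit, 9)) == (-base)) is false, then total=4, then ((min(-4, limit) - (limit * step)) >= (limit * limit)) is true, then limit=10, then result=1, then (idx=1), then result=26, then (turn=0), then result=28, then (turn=1), then result=30, then (turn=2), then result=32, then (idx=2), then result=36, then (turn=0), then result=38, then (turn=1), then result=40, then (turn=2), then result=42, then (idx=3), then result=46, then (turn=0), then result=48, then (turn=1), then result=50, then (turn=2), then result=52, then (idx=4), then result=56, then (turn=0), then result=58, then (turn=1), then result=60, then (turn=2), then result=62, then (idx=5), then result=66, then (turn=0), then result=68, then (turn=1), then result=70, then (turn=2), then result=72, then (idx=6), then result=76, then (turn=0), then result=78, then (turn=1), then result=80, then (turn=2), then result=82, then total=100, then returns 97
score_new: total=-43, then count=6, then ((min(base, base) - min(limit, 9)) == (-base)) is false, then total=4, then ((min(-4, limit) - ((-(-limit)) * step)) >= (limit * limit)) is true, then limit=-2, then result=1, then (idx=1), then result=2, then (turn=0), then result=4, then (turn=1), then result=6, then (turn=2), then result=8, then (idx=2), then result=8, then (turn=0), then result=10, then (turn=1), then result=12, then (turn=2), then result=14, then (idx=3), then result=14, then (turn=0), then result=16, then (turn=1), then result=18, then (turn=2), then result=20, then (idx=4), then result=20, then (turn=0), then result=22, then (turn=1), then result=24, then (turn=2), then result=26, then (idx=5), then result=26, then (turn=0), then result=28, then (turn=1), then result=30, then (turn=2), then result=32, then (idx=6), then result=32, then (turn=0), then result=34, then (turn=1), then result=36, then (turn=2), then result=38, then total=8, then returns 5
97 against 5: the behavior changed.
verdict: not equivalent; witness: base=-2, step=4, limit=-2


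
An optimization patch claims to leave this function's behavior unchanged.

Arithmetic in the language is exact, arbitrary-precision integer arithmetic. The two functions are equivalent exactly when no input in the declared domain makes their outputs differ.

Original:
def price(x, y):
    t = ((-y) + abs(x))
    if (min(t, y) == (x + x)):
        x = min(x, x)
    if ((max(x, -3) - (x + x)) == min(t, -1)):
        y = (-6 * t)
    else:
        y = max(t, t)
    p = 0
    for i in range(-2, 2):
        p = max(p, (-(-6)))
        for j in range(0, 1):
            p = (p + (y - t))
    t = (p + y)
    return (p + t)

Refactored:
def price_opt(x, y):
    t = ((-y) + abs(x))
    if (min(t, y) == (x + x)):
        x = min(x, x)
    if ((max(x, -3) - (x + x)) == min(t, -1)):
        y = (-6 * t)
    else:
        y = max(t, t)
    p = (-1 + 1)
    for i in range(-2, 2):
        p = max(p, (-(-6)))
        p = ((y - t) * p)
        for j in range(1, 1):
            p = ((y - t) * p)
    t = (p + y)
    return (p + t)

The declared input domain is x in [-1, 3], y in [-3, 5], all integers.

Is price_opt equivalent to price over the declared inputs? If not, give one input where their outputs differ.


These are not equivalent — on x=-1, y=-3 the outputs split (16 vs 4).
price: t=4, then (min(t, y) == (x + x)) is false, then ((max(x, -3) - (x + x)) == min(t, -1)) is false, then y=4, then p=0, then (i=-2), then p=6, then (j=0), then p=6, then (i=-1), then p=6, then (j=0), then p=6, then (i=0), then p=6, then (j=0), then p=6, then (i=1), then p=6, then (j=0), then p=6, then t=10, then returns 16
price_opt: t=4, then (min(t, y) == (x + x)) is false, then ((max(x, -3) - (x + x)) == min(t, -1)) is false, then y=4, then p=0, then (i=-2), then p=6, then p=0, then the loop over j runs zero times, then (i=-1), then p=6, then p=0, then the loop over j runs zero times, then (i=0), then p=6, then p=0, then the loop over j runs zero times, then (i=1), then p=6, then p=0, then the loop over j runs zero times, then t=4, then returns 4
verdict: not equivalent; witness: x=-1, y=-3


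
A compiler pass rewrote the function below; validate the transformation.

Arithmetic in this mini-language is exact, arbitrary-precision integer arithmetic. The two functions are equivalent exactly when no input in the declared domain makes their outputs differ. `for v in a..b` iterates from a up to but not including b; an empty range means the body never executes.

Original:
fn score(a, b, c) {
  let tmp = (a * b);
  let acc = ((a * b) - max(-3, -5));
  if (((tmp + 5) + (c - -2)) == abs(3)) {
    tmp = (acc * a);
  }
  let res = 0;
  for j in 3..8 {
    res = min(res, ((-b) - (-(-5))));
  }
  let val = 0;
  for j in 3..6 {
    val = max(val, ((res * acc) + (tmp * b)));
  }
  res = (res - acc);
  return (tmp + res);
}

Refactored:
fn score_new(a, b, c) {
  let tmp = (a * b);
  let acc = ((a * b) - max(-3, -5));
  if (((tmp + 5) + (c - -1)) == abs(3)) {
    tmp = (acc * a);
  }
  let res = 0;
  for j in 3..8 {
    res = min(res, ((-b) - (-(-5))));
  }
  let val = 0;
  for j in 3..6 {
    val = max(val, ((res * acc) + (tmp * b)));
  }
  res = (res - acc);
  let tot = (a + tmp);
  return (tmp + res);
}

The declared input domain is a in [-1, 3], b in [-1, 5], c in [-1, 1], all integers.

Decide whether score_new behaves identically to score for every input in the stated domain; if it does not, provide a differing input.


Take a=-1, b=2, c=-1.
score: tmp=-2, then acc=1, then (((tmp + 5) + (c - -2)) == abs(3)) is false, then res=0, then (j=3), then res=-7, then (j=4), then res=-7, then (j=5), then res=-7, then (j=6), then res=-7, then (j=7), then res=-7, then val=0, then (j=3), then val=0, then (j=4), then val=0, then (j=5), then val=0, then res=-8, then returns -10
score_new: tmp=-2, then acc=1, then (((tmp + 5) + (c - -1)) == abs(3)) is true, then tmp=-1, then res=0, then (j=3), then res=-7, then (j=4), then res=-7, then (j=5), then res=-7, then (j=6), then res=-7, then (j=7), then res=-7, then val=0, then (j=3), then val=0, then (j=4), then val=0, then (j=5), then val=0, then res=-8, then tot=-2, then returns -9
-10 against -9: the behavior changed.
verdict: not equivalent; witness: a=-1, b=2, c=-1
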